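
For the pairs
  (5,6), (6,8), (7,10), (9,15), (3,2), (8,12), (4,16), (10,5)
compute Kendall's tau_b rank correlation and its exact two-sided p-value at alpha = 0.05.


Step 1: Enumerate the 28 unordered pairs (i,j) with i<j and classify each by sign(x_j-x_i) * sign(y_j-y_i).
  (1,2):dx=+1,dy=+2->C; (1,3):dx=+2,dy=+4->C; (1,4):dx=+4,dy=+9->C; (1,5):dx=-2,dy=-4->C
  (1,6):dx=+3,dy=+6->C; (1,7):dx=-1,dy=+10->D; (1,8):dx=+5,dy=-1->D; (2,3):dx=+1,dy=+2->C
  (2,4):dx=+3,dy=+7->C; (2,5):dx=-3,dy=-6->C; (2,6):dx=+2,dy=+4->C; (2,7):dx=-2,dy=+8->D
  (2,8):dx=+4,dy=-3->D; (3,4):dx=+2,dy=+5->C; (3,5):dx=-4,dy=-8->C; (3,6):dx=+1,dy=+2->C
  (3,7):dx=-3,dy=+6->D; (3,8):dx=+3,dy=-5->D; (4,5):dx=-6,dy=-13->C; (4,6):dx=-1,dy=-3->C
  (4,7):dx=-5,dy=+1->D; (4,8):dx=+1,dy=-10->D; (5,6):dx=+5,dy=+10->C; (5,7):dx=+1,dy=+14->C
  (5,8):dx=+7,dy=+3->C; (6,7):dx=-4,dy=+4->D; (6,8):dx=+2,dy=-7->D; (7,8):dx=+6,dy=-11->D
Step 2: C = 17, D = 11, total pairs = 28.
Step 3: tau = (C - D)/(n(n-1)/2) = (17 - 11)/28 = 0.214286.
Step 4: Exact two-sided p-value (enumerate n! = 40320 permutations of y under H0): p = 0.548413.
Step 5: alpha = 0.05. fail to reject H0.

tau_b = 0.2143 (C=17, D=11), p = 0.548413, fail to reject H0.


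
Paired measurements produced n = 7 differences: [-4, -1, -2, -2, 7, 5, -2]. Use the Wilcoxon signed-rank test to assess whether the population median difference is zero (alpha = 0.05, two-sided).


Step 1: Drop any zero differences (none here) and take |d_i|.
|d| = [4, 1, 2, 2, 7, 5, 2]
Step 2: Midrank |d_i| (ties get averaged ranks).
ranks: |4|->5, |1|->1, |2|->3, |2|->3, |7|->7, |5|->6, |2|->3
Step 3: Attach original signs; sum ranks with positive sign and with negative sign.
W+ = 7 + 6 = 13
W- = 5 + 1 + 3 + 3 + 3 = 15
(Check: W+ + W- = 28 should equal n(n+1)/2 = 28.)
Step 4: Test statistic W = min(W+, W-) = 13.
Step 5: Ties in |d|, so use the tie-corrected normal approximation.
        E[W] = n(n+1)/4 = 7*8/4 = 14.
        Tie groups: |d|=2 (t=3); sum(t^3 - t) = 24.
        Var[W] = n(n+1)(2n+1)/24 - sum(t^3-t)/48 = 840/24 - 24/48 = 34.5.
        z = (W - E[W]) / sqrt(Var[W]) = (13 - 14) / 5.8737 = -0.1703.
        Two-sided p = 2*Phi(z) = 0.864813.
Step 6: alpha = 0.05. fail to reject H0.

W+ = 13, W- = 15, W = min = 13, p = 0.864813, fail to reject H0.


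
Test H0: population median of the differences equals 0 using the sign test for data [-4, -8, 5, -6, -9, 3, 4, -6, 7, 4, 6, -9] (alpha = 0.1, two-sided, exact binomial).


Step 1: Discard zero differences. Original n = 12; n_eff = number of nonzero differences = 12.
Nonzero differences (with sign): -4, -8, +5, -6, -9, +3, +4, -6, +7, +4, +6, -9
Step 2: Count signs: positive = 6, negative = 6.
Step 3: Under H0: P(positive) = 0.5, so the number of positives S ~ Bin(12, 0.5).
Step 4: Two-sided exact p-value = sum of Bin(12,0.5) probabilities at or below the observed probability = 1.000000.
Step 5: alpha = 0.1. fail to reject H0.

n_eff = 12, pos = 6, neg = 6, p = 1.000000, fail to reject H0.


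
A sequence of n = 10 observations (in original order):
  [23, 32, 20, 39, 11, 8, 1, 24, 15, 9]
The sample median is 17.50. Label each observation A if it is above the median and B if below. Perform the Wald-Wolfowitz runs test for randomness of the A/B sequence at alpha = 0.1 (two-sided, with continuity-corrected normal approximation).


Step 1: Compute median = 17.50; label A = above, B = below.
Labels in order: AAAABBBABB  (n_A = 5, n_B = 5)
Step 2: Count runs R = 4.
Step 3: Under H0 (random ordering), E[R] = 2*n_A*n_B/(n_A+n_B) + 1 = 2*5*5/10 + 1 = 6.0000.
        Var[R] = 2*n_A*n_B*(2*n_A*n_B - n_A - n_B) / ((n_A+n_B)^2 * (n_A+n_B-1)) = 2000/900 = 2.2222.
        SD[R] = 1.4907.
Step 4: Continuity-corrected z = (R + 0.5 - E[R]) / SD[R] = (4 + 0.5 - 6.0000) / 1.4907 = -1.0062.
Step 5: Two-sided p-value via normal approximation = 2*(1 - Phi(|z|)) = 0.314305.
Step 6: alpha = 0.1. fail to reject H0.

R = 4, z = -1.0062, p = 0.314305, fail to reject H0.


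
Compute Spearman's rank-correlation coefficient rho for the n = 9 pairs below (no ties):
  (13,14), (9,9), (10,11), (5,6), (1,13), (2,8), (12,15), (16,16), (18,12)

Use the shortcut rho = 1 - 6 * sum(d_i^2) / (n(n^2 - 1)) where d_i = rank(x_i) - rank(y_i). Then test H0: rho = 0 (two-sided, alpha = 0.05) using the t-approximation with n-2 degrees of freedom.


Step 1: Rank x and y separately (midranks; no ties here).
rank(x): 13->7, 9->4, 10->5, 5->3, 1->1, 2->2, 12->6, 16->8, 18->9
rank(y): 14->7, 9->3, 11->4, 6->1, 13->6, 8->2, 15->8, 16->9, 12->5
Step 2: d_i = R_x(i) - R_y(i); compute d_i^2.
  (7-7)^2=0, (4-3)^2=1, (5-4)^2=1, (3-1)^2=4, (1-6)^2=25, (2-2)^2=0, (6-8)^2=4, (8-9)^2=1, (9-5)^2=16
sum(d^2) = 52.
Step 3: rho = 1 - 6*52 / (9*(9^2 - 1)) = 1 - 312/720 = 0.566667.
Step 4: Under H0, t = rho * sqrt((n-2)/(1-rho^2)) = 1.8196 ~ t(7).
Step 5: Two-sided p-value from the t-distribution with 7 df = 0.111633.
Step 6: alpha = 0.05. fail to reject H0.

rho = 0.5667, p = 0.111633, fail to reject H0 at alpha = 0.05.


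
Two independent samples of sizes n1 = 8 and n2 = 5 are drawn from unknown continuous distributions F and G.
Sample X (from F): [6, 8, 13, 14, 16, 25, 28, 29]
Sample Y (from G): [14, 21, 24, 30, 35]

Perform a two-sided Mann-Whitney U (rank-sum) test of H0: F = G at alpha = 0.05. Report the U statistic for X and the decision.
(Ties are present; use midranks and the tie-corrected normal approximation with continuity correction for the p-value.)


Step 1: Combine and sort all 13 observations; assign midranks.
sorted (value, group): (6,X), (8,X), (13,X), (14,X), (14,Y), (16,X), (21,Y), (24,Y), (25,X), (28,X), (29,X), (30,Y), (35,Y)
ranks: 6->1, 8->2, 13->3, 14->4.5, 14->4.5, 16->6, 21->7, 24->8, 25->9, 28->10, 29->11, 30->12, 35->13
Step 2: Rank sum for X: R1 = 1 + 2 + 3 + 4.5 + 6 + 9 + 10 + 11 = 46.5.
Step 3: U_X = R1 - n1(n1+1)/2 = 46.5 - 8*9/2 = 46.5 - 36 = 10.5.
       U_Y = n1*n2 - U_X = 40 - 10.5 = 29.5.
Step 4: Ties are present, so use the tie-corrected normal approximation (with continuity correction) for the p-value.
Step 5: p-value = 0.187076; compare to alpha = 0.05. fail to reject H0.

U_X = 10.5, p = 0.187076, fail to reject H0 at alpha = 0.05.


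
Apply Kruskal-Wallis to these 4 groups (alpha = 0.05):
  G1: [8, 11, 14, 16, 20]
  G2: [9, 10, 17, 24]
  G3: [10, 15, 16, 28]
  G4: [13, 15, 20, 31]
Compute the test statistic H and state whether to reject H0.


Step 1: Combine all N = 17 observations and assign midranks.
sorted (value, group, rank): (8,G1,1), (9,G2,2), (10,G2,3.5), (10,G3,3.5), (11,G1,5), (13,G4,6), (14,G1,7), (15,G3,8.5), (15,G4,8.5), (16,G1,10.5), (16,G3,10.5), (17,G2,12), (20,G1,13.5), (20,G4,13.5), (24,G2,15), (28,G3,16), (31,G4,17)
Step 2: Sum ranks within each group.
R_1 = 37 (n_1 = 5)
R_2 = 32.5 (n_2 = 4)
R_3 = 38.5 (n_3 = 4)
R_4 = 45 (n_4 = 4)
Step 3: H = 12/(N(N+1)) * sum(R_i^2/n_i) - 3(N+1)
     = 12/(17*18) * (37^2/5 + 32.5^2/4 + 38.5^2/4 + 45^2/4) - 3*18
     = 0.039216 * 1414.67 - 54
     = 1.477451.
Step 4: Ties present; correction factor C = 1 - 24/(17^3 - 17) = 0.995098. Corrected H = 1.477451 / 0.995098 = 1.484729.
Step 5: Under H0, H ~ chi^2(3); p-value = 0.685799.
Step 6: alpha = 0.05. fail to reject H0.

H = 1.4847, df = 3, p = 0.685799, fail to reject H0.


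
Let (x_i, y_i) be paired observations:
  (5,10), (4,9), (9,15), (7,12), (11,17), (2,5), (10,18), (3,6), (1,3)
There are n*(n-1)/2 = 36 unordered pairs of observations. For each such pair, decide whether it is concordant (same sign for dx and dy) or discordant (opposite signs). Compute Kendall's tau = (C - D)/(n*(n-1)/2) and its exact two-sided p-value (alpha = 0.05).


Step 1: Enumerate the 36 unordered pairs (i,j) with i<j and classify each by sign(x_j-x_i) * sign(y_j-y_i).
  (1,2):dx=-1,dy=-1->C; (1,3):dx=+4,dy=+5->C; (1,4):dx=+2,dy=+2->C; (1,5):dx=+6,dy=+7->C
  (1,6):dx=-3,dy=-5->C; (1,7):dx=+5,dy=+8->C; (1,8):dx=-2,dy=-4->C; (1,9):dx=-4,dy=-7->C
  (2,3):dx=+5,dy=+6->C; (2,4):dx=+3,dy=+3->C; (2,5):dx=+7,dy=+8->C; (2,6):dx=-2,dy=-4->C
  (2,7):dx=+6,dy=+9->C; (2,8):dx=-1,dy=-3->C; (2,9):dx=-3,dy=-6->C; (3,4):dx=-2,dy=-3->C
  (3,5):dx=+2,dy=+2->C; (3,6):dx=-7,dy=-10->C; (3,7):dx=+1,dy=+3->C; (3,8):dx=-6,dy=-9->C
  (3,9):dx=-8,dy=-12->C; (4,5):dx=+4,dy=+5->C; (4,6):dx=-5,dy=-7->C; (4,7):dx=+3,dy=+6->C
  (4,8):dx=-4,dy=-6->C; (4,9):dx=-6,dy=-9->C; (5,6):dx=-9,dy=-12->C; (5,7):dx=-1,dy=+1->D
  (5,8):dx=-8,dy=-11->C; (5,9):dx=-10,dy=-14->C; (6,7):dx=+8,dy=+13->C; (6,8):dx=+1,dy=+1->C
  (6,9):dx=-1,dy=-2->C; (7,8):dx=-7,dy=-12->C; (7,9):dx=-9,dy=-15->C; (8,9):dx=-2,dy=-3->C
Step 2: C = 35, D = 1, total pairs = 36.
Step 3: tau = (C - D)/(n(n-1)/2) = (35 - 1)/36 = 0.944444.
Step 4: Exact two-sided p-value (enumerate n! = 362880 permutations of y under H0): p = 0.000050.
Step 5: alpha = 0.05. reject H0.

tau_b = 0.9444 (C=35, D=1), p = 0.000050, reject H0.


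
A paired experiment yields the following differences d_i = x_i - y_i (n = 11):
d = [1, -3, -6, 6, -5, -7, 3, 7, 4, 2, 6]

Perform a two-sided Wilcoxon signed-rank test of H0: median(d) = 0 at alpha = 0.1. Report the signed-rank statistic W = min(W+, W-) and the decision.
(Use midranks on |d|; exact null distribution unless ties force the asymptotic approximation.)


Step 1: Drop any zero differences (none here) and take |d_i|.
|d| = [1, 3, 6, 6, 5, 7, 3, 7, 4, 2, 6]
Step 2: Midrank |d_i| (ties get averaged ranks).
ranks: |1|->1, |3|->3.5, |6|->8, |6|->8, |5|->6, |7|->10.5, |3|->3.5, |7|->10.5, |4|->5, |2|->2, |6|->8
Step 3: Attach original signs; sum ranks with positive sign and with negative sign.
W+ = 1 + 8 + 3.5 + 10.5 + 5 + 2 + 8 = 38
W- = 3.5 + 8 + 6 + 10.5 = 28
(Check: W+ + W- = 66 should equal n(n+1)/2 = 66.)
Step 4: Test statistic W = min(W+, W-) = 28.
Step 5: Ties in |d|, so use the tie-corrected normal approximation.
        E[W] = n(n+1)/4 = 11*12/4 = 33.
        Tie groups: |d|=3 (t=2), |d|=6 (t=3), |d|=7 (t=2); sum(t^3 - t) = 36.
        Var[W] = n(n+1)(2n+1)/24 - sum(t^3-t)/48 = 3036/24 - 36/48 = 125.75.
        z = (W - E[W]) / sqrt(Var[W]) = (28 - 33) / 11.2138 = -0.4459.
        Two-sided p = 2*Phi(z) = 0.655685.
Step 6: alpha = 0.1. fail to reject H0.

W+ = 38, W- = 28, W = min = 28, p = 0.655685, fail to reject H0.


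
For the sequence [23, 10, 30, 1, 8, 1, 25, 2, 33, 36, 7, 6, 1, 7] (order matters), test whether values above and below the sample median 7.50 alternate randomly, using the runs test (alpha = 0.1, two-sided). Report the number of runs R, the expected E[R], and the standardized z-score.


Step 1: Compute median = 7.50; label A = above, B = below.
Labels in order: AAABABABAABBBB  (n_A = 7, n_B = 7)
Step 2: Count runs R = 8.
Step 3: Under H0 (random ordering), E[R] = 2*n_A*n_B/(n_A+n_B) + 1 = 2*7*7/14 + 1 = 8.0000.
        Var[R] = 2*n_A*n_B*(2*n_A*n_B - n_A - n_B) / ((n_A+n_B)^2 * (n_A+n_B-1)) = 8232/2548 = 3.2308.
        SD[R] = 1.7974.
Step 4: R = E[R], so z = 0 with no continuity correction.
Step 5: Two-sided p-value via normal approximation = 2*(1 - Phi(|z|)) = 1.000000.
Step 6: alpha = 0.1. fail to reject H0.

R = 8, z = 0.0000, p = 1.000000, fail to reject H0.


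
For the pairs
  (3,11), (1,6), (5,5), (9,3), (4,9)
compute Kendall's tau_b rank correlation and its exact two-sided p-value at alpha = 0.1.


Step 1: Enumerate the 10 unordered pairs (i,j) with i<j and classify each by sign(x_j-x_i) * sign(y_j-y_i).
  (1,2):dx=-2,dy=-5->C; (1,3):dx=+2,dy=-6->D; (1,4):dx=+6,dy=-8->D; (1,5):dx=+1,dy=-2->D
  (2,3):dx=+4,dy=-1->D; (2,4):dx=+8,dy=-3->D; (2,5):dx=+3,dy=+3->C; (3,4):dx=+4,dy=-2->D
  (3,5):dx=-1,dy=+4->D; (4,5):dx=-5,dy=+6->D
Step 2: C = 2, D = 8, total pairs = 10.
Step 3: tau = (C - D)/(n(n-1)/2) = (2 - 8)/10 = -0.600000.
Step 4: Exact two-sided p-value (enumerate n! = 120 permutations of y under H0): p = 0.233333.
Step 5: alpha = 0.1. fail to reject H0.

tau_b = -0.6000 (C=2, D=8), p = 0.233333, fail to reject H0.


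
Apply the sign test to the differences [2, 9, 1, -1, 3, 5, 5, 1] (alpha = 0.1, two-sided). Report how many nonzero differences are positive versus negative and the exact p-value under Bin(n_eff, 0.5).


Step 1: Discard zero differences. Original n = 8; n_eff = number of nonzero differences = 8.
Nonzero differences (with sign): +2, +9, +1, -1, +3, +5, +5, +1
Step 2: Count signs: positive = 7, negative = 1.
Step 3: Under H0: P(positive) = 0.5, so the number of positives S ~ Bin(8, 0.5).
Step 4: Two-sided exact p-value = sum of Bin(8,0.5) probabilities at or below the observed probability = 0.070312.
Step 5: alpha = 0.1. reject H0.

n_eff = 8, pos = 7, neg = 1, p = 0.070312, reject H0.


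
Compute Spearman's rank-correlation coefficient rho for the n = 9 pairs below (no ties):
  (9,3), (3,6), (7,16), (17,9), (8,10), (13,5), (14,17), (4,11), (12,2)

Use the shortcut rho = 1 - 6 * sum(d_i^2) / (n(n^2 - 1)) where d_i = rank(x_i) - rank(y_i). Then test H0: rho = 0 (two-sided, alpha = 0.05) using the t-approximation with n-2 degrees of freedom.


Step 1: Rank x and y separately (midranks; no ties here).
rank(x): 9->5, 3->1, 7->3, 17->9, 8->4, 13->7, 14->8, 4->2, 12->6
rank(y): 3->2, 6->4, 16->8, 9->5, 10->6, 5->3, 17->9, 11->7, 2->1
Step 2: d_i = R_x(i) - R_y(i); compute d_i^2.
  (5-2)^2=9, (1-4)^2=9, (3-8)^2=25, (9-5)^2=16, (4-6)^2=4, (7-3)^2=16, (8-9)^2=1, (2-7)^2=25, (6-1)^2=25
sum(d^2) = 130.
Step 3: rho = 1 - 6*130 / (9*(9^2 - 1)) = 1 - 780/720 = -0.083333.
Step 4: Under H0, t = rho * sqrt((n-2)/(1-rho^2)) = -0.2212 ~ t(7).
Step 5: Two-sided p-value from the t-distribution with 7 df = 0.831214.
Step 6: alpha = 0.05. fail to reject H0.

rho = -0.0833, p = 0.831214, fail to reject H0 at alpha = 0.05.


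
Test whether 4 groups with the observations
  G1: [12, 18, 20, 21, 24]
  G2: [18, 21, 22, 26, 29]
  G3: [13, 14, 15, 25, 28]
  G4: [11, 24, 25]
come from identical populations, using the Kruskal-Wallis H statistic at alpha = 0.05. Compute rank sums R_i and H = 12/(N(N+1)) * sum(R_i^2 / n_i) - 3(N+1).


Step 1: Combine all N = 18 observations and assign midranks.
sorted (value, group, rank): (11,G4,1), (12,G1,2), (13,G3,3), (14,G3,4), (15,G3,5), (18,G1,6.5), (18,G2,6.5), (20,G1,8), (21,G1,9.5), (21,G2,9.5), (22,G2,11), (24,G1,12.5), (24,G4,12.5), (25,G3,14.5), (25,G4,14.5), (26,G2,16), (28,G3,17), (29,G2,18)
Step 2: Sum ranks within each group.
R_1 = 38.5 (n_1 = 5)
R_2 = 61 (n_2 = 5)
R_3 = 43.5 (n_3 = 5)
R_4 = 28 (n_4 = 3)
Step 3: H = 12/(N(N+1)) * sum(R_i^2/n_i) - 3(N+1)
     = 12/(18*19) * (38.5^2/5 + 61^2/5 + 43.5^2/5 + 28^2/3) - 3*19
     = 0.035088 * 1680.43 - 57
     = 1.962573.
Step 4: Ties present; correction factor C = 1 - 24/(18^3 - 18) = 0.995872. Corrected H = 1.962573 / 0.995872 = 1.970708.
Step 5: Under H0, H ~ chi^2(3); p-value = 0.578509.
Step 6: alpha = 0.05. fail to reject H0.

H = 1.9707, df = 3, p = 0.578509, fail to reject H0.


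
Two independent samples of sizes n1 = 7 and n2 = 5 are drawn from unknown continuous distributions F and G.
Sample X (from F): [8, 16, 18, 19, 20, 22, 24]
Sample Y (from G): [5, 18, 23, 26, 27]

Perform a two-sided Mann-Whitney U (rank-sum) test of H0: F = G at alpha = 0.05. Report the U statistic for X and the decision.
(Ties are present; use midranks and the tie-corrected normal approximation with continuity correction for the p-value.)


Step 1: Combine and sort all 12 observations; assign midranks.
sorted (value, group): (5,Y), (8,X), (16,X), (18,X), (18,Y), (19,X), (20,X), (22,X), (23,Y), (24,X), (26,Y), (27,Y)
ranks: 5->1, 8->2, 16->3, 18->4.5, 18->4.5, 19->6, 20->7, 22->8, 23->9, 24->10, 26->11, 27->12
Step 2: Rank sum for X: R1 = 2 + 3 + 4.5 + 6 + 7 + 8 + 10 = 40.5.
Step 3: U_X = R1 - n1(n1+1)/2 = 40.5 - 7*8/2 = 40.5 - 28 = 12.5.
       U_Y = n1*n2 - U_X = 35 - 12.5 = 22.5.
Step 4: Ties are present, so use the tie-corrected normal approximation (with continuity correction) for the p-value.
Step 5: p-value = 0.464120; compare to alpha = 0.05. fail to reject H0.

U_X = 12.5, p = 0.464120, fail to reject H0 at alpha = 0.05.


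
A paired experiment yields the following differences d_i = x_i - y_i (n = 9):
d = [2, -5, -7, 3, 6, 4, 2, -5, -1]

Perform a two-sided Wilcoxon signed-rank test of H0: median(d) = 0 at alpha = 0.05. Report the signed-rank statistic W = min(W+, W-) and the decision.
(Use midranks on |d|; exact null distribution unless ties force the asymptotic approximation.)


Step 1: Drop any zero differences (none here) and take |d_i|.
|d| = [2, 5, 7, 3, 6, 4, 2, 5, 1]
Step 2: Midrank |d_i| (ties get averaged ranks).
ranks: |2|->2.5, |5|->6.5, |7|->9, |3|->4, |6|->8, |4|->5, |2|->2.5, |5|->6.5, |1|->1
Step 3: Attach original signs; sum ranks with positive sign and with negative sign.
W+ = 2.5 + 4 + 8 + 5 + 2.5 = 22
W- = 6.5 + 9 + 6.5 + 1 = 23
(Check: W+ + W- = 45 should equal n(n+1)/2 = 45.)
Step 4: Test statistic W = min(W+, W-) = 22.
Step 5: Ties in |d|, so use the tie-corrected normal approximation.
        E[W] = n(n+1)/4 = 9*10/4 = 22.5.
        Tie groups: |d|=2 (t=2), |d|=5 (t=2); sum(t^3 - t) = 12.
        Var[W] = n(n+1)(2n+1)/24 - sum(t^3-t)/48 = 1710/24 - 12/48 = 71.
        z = (W - E[W]) / sqrt(Var[W]) = (22 - 22.5) / 8.4261 = -0.0593.
        Two-sided p = 2*Phi(z) = 0.952682.
Step 6: alpha = 0.05. fail to reject H0.

W+ = 22, W- = 23, W = min = 22, p = 0.952682, fail to reject H0.


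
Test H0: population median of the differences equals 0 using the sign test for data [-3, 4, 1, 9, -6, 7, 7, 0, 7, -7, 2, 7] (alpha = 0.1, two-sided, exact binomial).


Step 1: Discard zero differences. Original n = 12; n_eff = number of nonzero differences = 11.
Nonzero differences (with sign): -3, +4, +1, +9, -6, +7, +7, +7, -7, +2, +7
Step 2: Count signs: positive = 8, negative = 3.
Step 3: Under H0: P(positive) = 0.5, so the number of positives S ~ Bin(11, 0.5).
Step 4: Two-sided exact p-value = sum of Bin(11,0.5) probabilities at or below the observed probability = 0.226562.
Step 5: alpha = 0.1. fail to reject H0.

n_eff = 11, pos = 8, neg = 3, p = 0.226562, fail to reject H0.


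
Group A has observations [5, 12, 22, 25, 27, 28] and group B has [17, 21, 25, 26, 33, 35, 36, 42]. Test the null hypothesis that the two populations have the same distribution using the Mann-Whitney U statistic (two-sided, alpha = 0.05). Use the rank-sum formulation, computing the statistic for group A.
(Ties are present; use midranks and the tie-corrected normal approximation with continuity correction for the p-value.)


Step 1: Combine and sort all 14 observations; assign midranks.
sorted (value, group): (5,X), (12,X), (17,Y), (21,Y), (22,X), (25,X), (25,Y), (26,Y), (27,X), (28,X), (33,Y), (35,Y), (36,Y), (42,Y)
ranks: 5->1, 12->2, 17->3, 21->4, 22->5, 25->6.5, 25->6.5, 26->8, 27->9, 28->10, 33->11, 35->12, 36->13, 42->14
Step 2: Rank sum for X: R1 = 1 + 2 + 5 + 6.5 + 9 + 10 = 33.5.
Step 3: U_X = R1 - n1(n1+1)/2 = 33.5 - 6*7/2 = 33.5 - 21 = 12.5.
       U_Y = n1*n2 - U_X = 48 - 12.5 = 35.5.
Step 4: Ties are present, so use the tie-corrected normal approximation (with continuity correction) for the p-value.
Step 5: p-value = 0.155126; compare to alpha = 0.05. fail to reject H0.

U_X = 12.5, p = 0.155126, fail to reject H0 at alpha = 0.05.


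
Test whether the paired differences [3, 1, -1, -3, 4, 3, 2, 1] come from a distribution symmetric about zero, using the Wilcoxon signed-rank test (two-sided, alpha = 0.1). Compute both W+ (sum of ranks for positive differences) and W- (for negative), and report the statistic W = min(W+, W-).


Step 1: Drop any zero differences (none here) and take |d_i|.
|d| = [3, 1, 1, 3, 4, 3, 2, 1]
Step 2: Midrank |d_i| (ties get averaged ranks).
ranks: |3|->6, |1|->2, |1|->2, |3|->6, |4|->8, |3|->6, |2|->4, |1|->2
Step 3: Attach original signs; sum ranks with positive sign and with negative sign.
W+ = 6 + 2 + 8 + 6 + 4 + 2 = 28
W- = 2 + 6 = 8
(Check: W+ + W- = 36 should equal n(n+1)/2 = 36.)
Step 4: Test statistic W = min(W+, W-) = 8.
Step 5: Ties in |d|, so use the tie-corrected normal approximation.
        E[W] = n(n+1)/4 = 8*9/4 = 18.
        Tie groups: |d|=1 (t=3), |d|=3 (t=3); sum(t^3 - t) = 48.
        Var[W] = n(n+1)(2n+1)/24 - sum(t^3-t)/48 = 1224/24 - 48/48 = 50.
        z = (W - E[W]) / sqrt(Var[W]) = (8 - 18) / 7.0711 = -1.4142.
        Two-sided p = 2*Phi(z) = 0.157299.
Step 6: alpha = 0.1. fail to reject H0.

W+ = 28, W- = 8, W = min = 8, p = 0.157299, fail to reject H0.


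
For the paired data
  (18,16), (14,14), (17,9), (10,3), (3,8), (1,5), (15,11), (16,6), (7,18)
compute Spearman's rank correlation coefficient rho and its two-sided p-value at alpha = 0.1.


Step 1: Rank x and y separately (midranks; no ties here).
rank(x): 18->9, 14->5, 17->8, 10->4, 3->2, 1->1, 15->6, 16->7, 7->3
rank(y): 16->8, 14->7, 9->5, 3->1, 8->4, 5->2, 11->6, 6->3, 18->9
Step 2: d_i = R_x(i) - R_y(i); compute d_i^2.
  (9-8)^2=1, (5-7)^2=4, (8-5)^2=9, (4-1)^2=9, (2-4)^2=4, (1-2)^2=1, (6-6)^2=0, (7-3)^2=16, (3-9)^2=36
sum(d^2) = 80.
Step 3: rho = 1 - 6*80 / (9*(9^2 - 1)) = 1 - 480/720 = 0.333333.
Step 4: Under H0, t = rho * sqrt((n-2)/(1-rho^2)) = 0.9354 ~ t(7).
Step 5: Two-sided p-value from the t-distribution with 7 df = 0.380713.
Step 6: alpha = 0.1. fail to reject H0.

rho = 0.3333, p = 0.380713, fail to reject H0 at alpha = 0.1.


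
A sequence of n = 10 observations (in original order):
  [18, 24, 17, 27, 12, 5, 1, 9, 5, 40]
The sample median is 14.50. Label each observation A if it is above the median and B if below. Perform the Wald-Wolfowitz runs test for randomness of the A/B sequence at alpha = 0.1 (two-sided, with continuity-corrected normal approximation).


Step 1: Compute median = 14.50; label A = above, B = below.
Labels in order: AAAABBBBBA  (n_A = 5, n_B = 5)
Step 2: Count runs R = 3.
Step 3: Under H0 (random ordering), E[R] = 2*n_A*n_B/(n_A+n_B) + 1 = 2*5*5/10 + 1 = 6.0000.
        Var[R] = 2*n_A*n_B*(2*n_A*n_B - n_A - n_B) / ((n_A+n_B)^2 * (n_A+n_B-1)) = 2000/900 = 2.2222.
        SD[R] = 1.4907.
Step 4: Continuity-corrected z = (R + 0.5 - E[R]) / SD[R] = (3 + 0.5 - 6.0000) / 1.4907 = -1.6771.
Step 5: Two-sided p-value via normal approximation = 2*(1 - Phi(|z|)) = 0.093533.
Step 6: alpha = 0.1. reject H0.

R = 3, z = -1.6771, p = 0.093533, reject H0.


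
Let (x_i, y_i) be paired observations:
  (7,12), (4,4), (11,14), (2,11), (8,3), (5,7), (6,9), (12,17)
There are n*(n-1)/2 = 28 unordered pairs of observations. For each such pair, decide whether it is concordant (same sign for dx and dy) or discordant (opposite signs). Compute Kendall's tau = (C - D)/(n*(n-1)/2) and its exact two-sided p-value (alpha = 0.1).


Step 1: Enumerate the 28 unordered pairs (i,j) with i<j and classify each by sign(x_j-x_i) * sign(y_j-y_i).
  (1,2):dx=-3,dy=-8->C; (1,3):dx=+4,dy=+2->C; (1,4):dx=-5,dy=-1->C; (1,5):dx=+1,dy=-9->D
  (1,6):dx=-2,dy=-5->C; (1,7):dx=-1,dy=-3->C; (1,8):dx=+5,dy=+5->C; (2,3):dx=+7,dy=+10->C
  (2,4):dx=-2,dy=+7->D; (2,5):dx=+4,dy=-1->D; (2,6):dx=+1,dy=+3->C; (2,7):dx=+2,dy=+5->C
  (2,8):dx=+8,dy=+13->C; (3,4):dx=-9,dy=-3->C; (3,5):dx=-3,dy=-11->C; (3,6):dx=-6,dy=-7->C
  (3,7):dx=-5,dy=-5->C; (3,8):dx=+1,dy=+3->C; (4,5):dx=+6,dy=-8->D; (4,6):dx=+3,dy=-4->D
  (4,7):dx=+4,dy=-2->D; (4,8):dx=+10,dy=+6->C; (5,6):dx=-3,dy=+4->D; (5,7):dx=-2,dy=+6->D
  (5,8):dx=+4,dy=+14->C; (6,7):dx=+1,dy=+2->C; (6,8):dx=+7,dy=+10->C; (7,8):dx=+6,dy=+8->C
Step 2: C = 20, D = 8, total pairs = 28.
Step 3: tau = (C - D)/(n(n-1)/2) = (20 - 8)/28 = 0.428571.
Step 4: Exact two-sided p-value (enumerate n! = 40320 permutations of y under H0): p = 0.178869.
Step 5: alpha = 0.1. fail to reject H0.

tau_b = 0.4286 (C=20, D=8), p = 0.178869, fail to reject H0.


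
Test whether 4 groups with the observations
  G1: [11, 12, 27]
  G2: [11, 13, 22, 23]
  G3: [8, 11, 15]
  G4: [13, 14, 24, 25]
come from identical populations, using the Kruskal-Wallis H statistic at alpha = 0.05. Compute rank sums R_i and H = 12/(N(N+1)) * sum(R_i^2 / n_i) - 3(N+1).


Step 1: Combine all N = 14 observations and assign midranks.
sorted (value, group, rank): (8,G3,1), (11,G1,3), (11,G2,3), (11,G3,3), (12,G1,5), (13,G2,6.5), (13,G4,6.5), (14,G4,8), (15,G3,9), (22,G2,10), (23,G2,11), (24,G4,12), (25,G4,13), (27,G1,14)
Step 2: Sum ranks within each group.
R_1 = 22 (n_1 = 3)
R_2 = 30.5 (n_2 = 4)
R_3 = 13 (n_3 = 3)
R_4 = 39.5 (n_4 = 4)
Step 3: H = 12/(N(N+1)) * sum(R_i^2/n_i) - 3(N+1)
     = 12/(14*15) * (22^2/3 + 30.5^2/4 + 13^2/3 + 39.5^2/4) - 3*15
     = 0.057143 * 840.292 - 45
     = 3.016667.
Step 4: Ties present; correction factor C = 1 - 30/(14^3 - 14) = 0.989011. Corrected H = 3.016667 / 0.989011 = 3.050185.
Step 5: Under H0, H ~ chi^2(3); p-value = 0.383952.
Step 6: alpha = 0.05. fail to reject H0.

H = 3.0502, df = 3, p = 0.383952, fail to reject H0.


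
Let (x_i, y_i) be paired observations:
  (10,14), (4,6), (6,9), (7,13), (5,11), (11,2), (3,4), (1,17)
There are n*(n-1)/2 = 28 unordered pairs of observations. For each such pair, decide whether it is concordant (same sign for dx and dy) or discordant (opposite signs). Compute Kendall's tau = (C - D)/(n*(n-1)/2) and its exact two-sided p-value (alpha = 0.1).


Step 1: Enumerate the 28 unordered pairs (i,j) with i<j and classify each by sign(x_j-x_i) * sign(y_j-y_i).
  (1,2):dx=-6,dy=-8->C; (1,3):dx=-4,dy=-5->C; (1,4):dx=-3,dy=-1->C; (1,5):dx=-5,dy=-3->C
  (1,6):dx=+1,dy=-12->D; (1,7):dx=-7,dy=-10->C; (1,8):dx=-9,dy=+3->D; (2,3):dx=+2,dy=+3->C
  (2,4):dx=+3,dy=+7->C; (2,5):dx=+1,dy=+5->C; (2,6):dx=+7,dy=-4->D; (2,7):dx=-1,dy=-2->C
  (2,8):dx=-3,dy=+11->D; (3,4):dx=+1,dy=+4->C; (3,5):dx=-1,dy=+2->D; (3,6):dx=+5,dy=-7->D
  (3,7):dx=-3,dy=-5->C; (3,8):dx=-5,dy=+8->D; (4,5):dx=-2,dy=-2->C; (4,6):dx=+4,dy=-11->D
  (4,7):dx=-4,dy=-9->C; (4,8):dx=-6,dy=+4->D; (5,6):dx=+6,dy=-9->D; (5,7):dx=-2,dy=-7->C
  (5,8):dx=-4,dy=+6->D; (6,7):dx=-8,dy=+2->D; (6,8):dx=-10,dy=+15->D; (7,8):dx=-2,dy=+13->D
Step 2: C = 14, D = 14, total pairs = 28.
Step 3: tau = (C - D)/(n(n-1)/2) = (14 - 14)/28 = 0.000000.
Step 4: Exact two-sided p-value (enumerate n! = 40320 permutations of y under H0): p = 1.000000.
Step 5: alpha = 0.1. fail to reject H0.

tau_b = 0.0000 (C=14, D=14), p = 1.000000, fail to reject H0.


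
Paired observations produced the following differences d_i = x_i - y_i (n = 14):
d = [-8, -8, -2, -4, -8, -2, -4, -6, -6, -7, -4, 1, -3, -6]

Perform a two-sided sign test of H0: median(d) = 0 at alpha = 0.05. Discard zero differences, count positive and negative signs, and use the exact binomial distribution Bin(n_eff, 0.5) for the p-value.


Step 1: Discard zero differences. Original n = 14; n_eff = number of nonzero differences = 14.
Nonzero differences (with sign): -8, -8, -2, -4, -8, -2, -4, -6, -6, -7, -4, +1, -3, -6
Step 2: Count signs: positive = 1, negative = 13.
Step 3: Under H0: P(positive) = 0.5, so the number of positives S ~ Bin(14, 0.5).
Step 4: Two-sided exact p-value = sum of Bin(14,0.5) probabilities at or below the observed probability = 0.001831.
Step 5: alpha = 0.05. reject H0.

n_eff = 14, pos = 1, neg = 13, p = 0.001831, reject H0.


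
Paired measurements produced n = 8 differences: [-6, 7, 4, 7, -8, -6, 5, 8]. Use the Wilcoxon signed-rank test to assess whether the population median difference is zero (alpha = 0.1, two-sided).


Step 1: Drop any zero differences (none here) and take |d_i|.
|d| = [6, 7, 4, 7, 8, 6, 5, 8]
Step 2: Midrank |d_i| (ties get averaged ranks).
ranks: |6|->3.5, |7|->5.5, |4|->1, |7|->5.5, |8|->7.5, |6|->3.5, |5|->2, |8|->7.5
Step 3: Attach original signs; sum ranks with positive sign and with negative sign.
W+ = 5.5 + 1 + 5.5 + 2 + 7.5 = 21.5
W- = 3.5 + 7.5 + 3.5 = 14.5
(Check: W+ + W- = 36 should equal n(n+1)/2 = 36.)
Step 4: Test statistic W = min(W+, W-) = 14.5.
Step 5: Ties in |d|, so use the tie-corrected normal approximation.
        E[W] = n(n+1)/4 = 8*9/4 = 18.
        Tie groups: |d|=6 (t=2), |d|=7 (t=2), |d|=8 (t=2); sum(t^3 - t) = 18.
        Var[W] = n(n+1)(2n+1)/24 - sum(t^3-t)/48 = 1224/24 - 18/48 = 50.625.
        z = (W - E[W]) / sqrt(Var[W]) = (14.5 - 18) / 7.1151 = -0.4919.
        Two-sided p = 2*Phi(z) = 0.622783.
Step 6: alpha = 0.1. fail to reject H0.

W+ = 21.5, W- = 14.5, W = min = 14.5, p = 0.622783, fail to reject H0.


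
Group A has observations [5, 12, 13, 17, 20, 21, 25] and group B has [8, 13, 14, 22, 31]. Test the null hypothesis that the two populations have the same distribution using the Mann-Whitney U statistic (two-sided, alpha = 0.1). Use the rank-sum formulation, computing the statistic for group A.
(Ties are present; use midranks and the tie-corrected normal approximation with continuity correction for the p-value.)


Step 1: Combine and sort all 12 observations; assign midranks.
sorted (value, group): (5,X), (8,Y), (12,X), (13,X), (13,Y), (14,Y), (17,X), (20,X), (21,X), (22,Y), (25,X), (31,Y)
ranks: 5->1, 8->2, 12->3, 13->4.5, 13->4.5, 14->6, 17->7, 20->8, 21->9, 22->10, 25->11, 31->12
Step 2: Rank sum for X: R1 = 1 + 3 + 4.5 + 7 + 8 + 9 + 11 = 43.5.
Step 3: U_X = R1 - n1(n1+1)/2 = 43.5 - 7*8/2 = 43.5 - 28 = 15.5.
       U_Y = n1*n2 - U_X = 35 - 15.5 = 19.5.
Step 4: Ties are present, so use the tie-corrected normal approximation (with continuity correction) for the p-value.
Step 5: p-value = 0.807210; compare to alpha = 0.1. fail to reject H0.

U_X = 15.5, p = 0.807210, fail to reject H0 at alpha = 0.1.


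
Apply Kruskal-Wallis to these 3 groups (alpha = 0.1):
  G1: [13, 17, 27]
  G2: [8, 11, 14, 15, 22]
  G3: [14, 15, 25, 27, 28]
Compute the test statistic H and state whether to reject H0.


Step 1: Combine all N = 13 observations and assign midranks.
sorted (value, group, rank): (8,G2,1), (11,G2,2), (13,G1,3), (14,G2,4.5), (14,G3,4.5), (15,G2,6.5), (15,G3,6.5), (17,G1,8), (22,G2,9), (25,G3,10), (27,G1,11.5), (27,G3,11.5), (28,G3,13)
Step 2: Sum ranks within each group.
R_1 = 22.5 (n_1 = 3)
R_2 = 23 (n_2 = 5)
R_3 = 45.5 (n_3 = 5)
Step 3: H = 12/(N(N+1)) * sum(R_i^2/n_i) - 3(N+1)
     = 12/(13*14) * (22.5^2/3 + 23^2/5 + 45.5^2/5) - 3*14
     = 0.065934 * 688.6 - 42
     = 3.402198.
Step 4: Ties present; correction factor C = 1 - 18/(13^3 - 13) = 0.991758. Corrected H = 3.402198 / 0.991758 = 3.430471.
Step 5: Under H0, H ~ chi^2(2); p-value = 0.179921.
Step 6: alpha = 0.1. fail to reject H0.

H = 3.4305, df = 2, p = 0.179921, fail to reject H0.


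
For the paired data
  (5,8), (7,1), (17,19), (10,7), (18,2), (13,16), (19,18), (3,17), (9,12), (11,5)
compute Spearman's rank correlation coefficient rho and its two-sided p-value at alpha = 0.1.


Step 1: Rank x and y separately (midranks; no ties here).
rank(x): 5->2, 7->3, 17->8, 10->5, 18->9, 13->7, 19->10, 3->1, 9->4, 11->6
rank(y): 8->5, 1->1, 19->10, 7->4, 2->2, 16->7, 18->9, 17->8, 12->6, 5->3
Step 2: d_i = R_x(i) - R_y(i); compute d_i^2.
  (2-5)^2=9, (3-1)^2=4, (8-10)^2=4, (5-4)^2=1, (9-2)^2=49, (7-7)^2=0, (10-9)^2=1, (1-8)^2=49, (4-6)^2=4, (6-3)^2=9
sum(d^2) = 130.
Step 3: rho = 1 - 6*130 / (10*(10^2 - 1)) = 1 - 780/990 = 0.212121.
Step 4: Under H0, t = rho * sqrt((n-2)/(1-rho^2)) = 0.6139 ~ t(8).
Step 5: Two-sided p-value from the t-distribution with 8 df = 0.556306.
Step 6: alpha = 0.1. fail to reject H0.

rho = 0.2121, p = 0.556306, fail to reject H0 at alpha = 0.1.


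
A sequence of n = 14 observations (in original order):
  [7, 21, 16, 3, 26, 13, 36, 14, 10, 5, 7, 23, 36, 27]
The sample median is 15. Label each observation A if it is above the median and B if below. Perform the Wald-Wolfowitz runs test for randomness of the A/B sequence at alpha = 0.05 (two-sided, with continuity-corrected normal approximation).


Step 1: Compute median = 15; label A = above, B = below.
Labels in order: BAABABABBBBAAA  (n_A = 7, n_B = 7)
Step 2: Count runs R = 8.
Step 3: Under H0 (random ordering), E[R] = 2*n_A*n_B/(n_A+n_B) + 1 = 2*7*7/14 + 1 = 8.0000.
        Var[R] = 2*n_A*n_B*(2*n_A*n_B - n_A - n_B) / ((n_A+n_B)^2 * (n_A+n_B-1)) = 8232/2548 = 3.2308.
        SD[R] = 1.7974.
Step 4: R = E[R], so z = 0 with no continuity correction.
Step 5: Two-sided p-value via normal approximation = 2*(1 - Phi(|z|)) = 1.000000.
Step 6: alpha = 0.05. fail to reject H0.

R = 8, z = 0.0000, p = 1.000000, fail to reject H0.


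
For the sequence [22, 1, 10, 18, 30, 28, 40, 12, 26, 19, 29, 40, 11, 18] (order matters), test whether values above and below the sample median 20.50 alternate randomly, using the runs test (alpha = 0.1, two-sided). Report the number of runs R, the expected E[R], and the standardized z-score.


Step 1: Compute median = 20.50; label A = above, B = below.
Labels in order: ABBBAAABABAABB  (n_A = 7, n_B = 7)
Step 2: Count runs R = 8.
Step 3: Under H0 (random ordering), E[R] = 2*n_A*n_B/(n_A+n_B) + 1 = 2*7*7/14 + 1 = 8.0000.
        Var[R] = 2*n_A*n_B*(2*n_A*n_B - n_A - n_B) / ((n_A+n_B)^2 * (n_A+n_B-1)) = 8232/2548 = 3.2308.
        SD[R] = 1.7974.
Step 4: R = E[R], so z = 0 with no continuity correction.
Step 5: Two-sided p-value via normal approximation = 2*(1 - Phi(|z|)) = 1.000000.
Step 6: alpha = 0.1. fail to reject H0.

R = 8, z = 0.0000, p = 1.000000, fail to reject H0.


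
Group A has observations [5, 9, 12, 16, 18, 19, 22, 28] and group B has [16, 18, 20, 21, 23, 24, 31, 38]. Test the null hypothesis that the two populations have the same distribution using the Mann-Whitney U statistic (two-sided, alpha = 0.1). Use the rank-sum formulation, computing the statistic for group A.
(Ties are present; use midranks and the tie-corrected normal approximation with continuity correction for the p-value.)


Step 1: Combine and sort all 16 observations; assign midranks.
sorted (value, group): (5,X), (9,X), (12,X), (16,X), (16,Y), (18,X), (18,Y), (19,X), (20,Y), (21,Y), (22,X), (23,Y), (24,Y), (28,X), (31,Y), (38,Y)
ranks: 5->1, 9->2, 12->3, 16->4.5, 16->4.5, 18->6.5, 18->6.5, 19->8, 20->9, 21->10, 22->11, 23->12, 24->13, 28->14, 31->15, 38->16
Step 2: Rank sum for X: R1 = 1 + 2 + 3 + 4.5 + 6.5 + 8 + 11 + 14 = 50.
Step 3: U_X = R1 - n1(n1+1)/2 = 50 - 8*9/2 = 50 - 36 = 14.
       U_Y = n1*n2 - U_X = 64 - 14 = 50.
Step 4: Ties are present, so use the tie-corrected normal approximation (with continuity correction) for the p-value.
Step 5: p-value = 0.065684; compare to alpha = 0.1. reject H0.

U_X = 14, p = 0.065684, reject H0 at alpha = 0.1.


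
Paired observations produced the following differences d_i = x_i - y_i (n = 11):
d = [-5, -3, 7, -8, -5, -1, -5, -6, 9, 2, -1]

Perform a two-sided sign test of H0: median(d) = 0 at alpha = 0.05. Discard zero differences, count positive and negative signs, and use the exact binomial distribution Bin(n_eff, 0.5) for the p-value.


Step 1: Discard zero differences. Original n = 11; n_eff = number of nonzero differences = 11.
Nonzero differences (with sign): -5, -3, +7, -8, -5, -1, -5, -6, +9, +2, -1
Step 2: Count signs: positive = 3, negative = 8.
Step 3: Under H0: P(positive) = 0.5, so the number of positives S ~ Bin(11, 0.5).
Step 4: Two-sided exact p-value = sum of Bin(11,0.5) probabilities at or below the observed probability = 0.226562.
Step 5: alpha = 0.05. fail to reject H0.

n_eff = 11, pos = 3, neg = 8, p = 0.226562, fail to reject H0.


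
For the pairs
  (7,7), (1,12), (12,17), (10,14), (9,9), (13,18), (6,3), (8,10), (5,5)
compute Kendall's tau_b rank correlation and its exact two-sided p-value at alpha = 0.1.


Step 1: Enumerate the 36 unordered pairs (i,j) with i<j and classify each by sign(x_j-x_i) * sign(y_j-y_i).
  (1,2):dx=-6,dy=+5->D; (1,3):dx=+5,dy=+10->C; (1,4):dx=+3,dy=+7->C; (1,5):dx=+2,dy=+2->C
  (1,6):dx=+6,dy=+11->C; (1,7):dx=-1,dy=-4->C; (1,8):dx=+1,dy=+3->C; (1,9):dx=-2,dy=-2->C
  (2,3):dx=+11,dy=+5->C; (2,4):dx=+9,dy=+2->C; (2,5):dx=+8,dy=-3->D; (2,6):dx=+12,dy=+6->C
  (2,7):dx=+5,dy=-9->D; (2,8):dx=+7,dy=-2->D; (2,9):dx=+4,dy=-7->D; (3,4):dx=-2,dy=-3->C
  (3,5):dx=-3,dy=-8->C; (3,6):dx=+1,dy=+1->C; (3,7):dx=-6,dy=-14->C; (3,8):dx=-4,dy=-7->C
  (3,9):dx=-7,dy=-12->C; (4,5):dx=-1,dy=-5->C; (4,6):dx=+3,dy=+4->C; (4,7):dx=-4,dy=-11->C
  (4,8):dx=-2,dy=-4->C; (4,9):dx=-5,dy=-9->C; (5,6):dx=+4,dy=+9->C; (5,7):dx=-3,dy=-6->C
  (5,8):dx=-1,dy=+1->D; (5,9):dx=-4,dy=-4->C; (6,7):dx=-7,dy=-15->C; (6,8):dx=-5,dy=-8->C
  (6,9):dx=-8,dy=-13->C; (7,8):dx=+2,dy=+7->C; (7,9):dx=-1,dy=+2->D; (8,9):dx=-3,dy=-5->C
Step 2: C = 29, D = 7, total pairs = 36.
Step 3: tau = (C - D)/(n(n-1)/2) = (29 - 7)/36 = 0.611111.
Step 4: Exact two-sided p-value (enumerate n! = 362880 permutations of y under H0): p = 0.024741.
Step 5: alpha = 0.1. reject H0.

tau_b = 0.6111 (C=29, D=7), p = 0.024741, reject H0.


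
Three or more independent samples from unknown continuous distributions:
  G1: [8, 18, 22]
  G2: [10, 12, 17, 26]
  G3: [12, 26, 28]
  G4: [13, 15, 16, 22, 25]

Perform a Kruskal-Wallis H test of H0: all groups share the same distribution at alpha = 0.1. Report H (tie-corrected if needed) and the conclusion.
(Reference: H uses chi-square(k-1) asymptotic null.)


Step 1: Combine all N = 15 observations and assign midranks.
sorted (value, group, rank): (8,G1,1), (10,G2,2), (12,G2,3.5), (12,G3,3.5), (13,G4,5), (15,G4,6), (16,G4,7), (17,G2,8), (18,G1,9), (22,G1,10.5), (22,G4,10.5), (25,G4,12), (26,G2,13.5), (26,G3,13.5), (28,G3,15)
Step 2: Sum ranks within each group.
R_1 = 20.5 (n_1 = 3)
R_2 = 27 (n_2 = 4)
R_3 = 32 (n_3 = 3)
R_4 = 40.5 (n_4 = 5)
Step 3: H = 12/(N(N+1)) * sum(R_i^2/n_i) - 3(N+1)
     = 12/(15*16) * (20.5^2/3 + 27^2/4 + 32^2/3 + 40.5^2/5) - 3*16
     = 0.050000 * 991.717 - 48
     = 1.585833.
Step 4: Ties present; correction factor C = 1 - 18/(15^3 - 15) = 0.994643. Corrected H = 1.585833 / 0.994643 = 1.594375.
Step 5: Under H0, H ~ chi^2(3); p-value = 0.660666.
Step 6: alpha = 0.1. fail to reject H0.

H = 1.5944, df = 3, p = 0.660666, fail to reject H0.


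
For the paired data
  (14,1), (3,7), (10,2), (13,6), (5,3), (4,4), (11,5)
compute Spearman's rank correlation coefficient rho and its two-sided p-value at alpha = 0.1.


Step 1: Rank x and y separately (midranks; no ties here).
rank(x): 14->7, 3->1, 10->4, 13->6, 5->3, 4->2, 11->5
rank(y): 1->1, 7->7, 2->2, 6->6, 3->3, 4->4, 5->5
Step 2: d_i = R_x(i) - R_y(i); compute d_i^2.
  (7-1)^2=36, (1-7)^2=36, (4-2)^2=4, (6-6)^2=0, (3-3)^2=0, (2-4)^2=4, (5-5)^2=0
sum(d^2) = 80.
Step 3: rho = 1 - 6*80 / (7*(7^2 - 1)) = 1 - 480/336 = -0.428571.
Step 4: Under H0, t = rho * sqrt((n-2)/(1-rho^2)) = -1.0607 ~ t(5).
Step 5: Two-sided p-value from the t-distribution with 5 df = 0.337368.
Step 6: alpha = 0.1. fail to reject H0.

rho = -0.4286, p = 0.337368, fail to reject H0 at alpha = 0.1.


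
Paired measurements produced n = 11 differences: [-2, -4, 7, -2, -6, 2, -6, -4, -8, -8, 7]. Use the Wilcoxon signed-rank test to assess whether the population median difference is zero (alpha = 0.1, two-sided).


Step 1: Drop any zero differences (none here) and take |d_i|.
|d| = [2, 4, 7, 2, 6, 2, 6, 4, 8, 8, 7]
Step 2: Midrank |d_i| (ties get averaged ranks).
ranks: |2|->2, |4|->4.5, |7|->8.5, |2|->2, |6|->6.5, |2|->2, |6|->6.5, |4|->4.5, |8|->10.5, |8|->10.5, |7|->8.5
Step 3: Attach original signs; sum ranks with positive sign and with negative sign.
W+ = 8.5 + 2 + 8.5 = 19
W- = 2 + 4.5 + 2 + 6.5 + 6.5 + 4.5 + 10.5 + 10.5 = 47
(Check: W+ + W- = 66 should equal n(n+1)/2 = 66.)
Step 4: Test statistic W = min(W+, W-) = 19.
Step 5: Ties in |d|, so use the tie-corrected normal approximation.
        E[W] = n(n+1)/4 = 11*12/4 = 33.
        Tie groups: |d|=2 (t=3), |d|=4 (t=2), |d|=6 (t=2), |d|=7 (t=2), |d|=8 (t=2); sum(t^3 - t) = 48.
        Var[W] = n(n+1)(2n+1)/24 - sum(t^3-t)/48 = 3036/24 - 48/48 = 125.5.
        z = (W - E[W]) / sqrt(Var[W]) = (19 - 33) / 11.2027 = -1.2497.
        Two-sided p = 2*Phi(z) = 0.211409.
Step 6: alpha = 0.1. fail to reject H0.

W+ = 19, W- = 47, W = min = 19, p = 0.211409, fail to reject H0.


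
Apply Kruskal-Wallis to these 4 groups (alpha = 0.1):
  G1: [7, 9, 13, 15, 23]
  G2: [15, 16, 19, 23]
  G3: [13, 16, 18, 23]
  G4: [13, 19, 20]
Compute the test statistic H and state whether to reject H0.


Step 1: Combine all N = 16 observations and assign midranks.
sorted (value, group, rank): (7,G1,1), (9,G1,2), (13,G1,4), (13,G3,4), (13,G4,4), (15,G1,6.5), (15,G2,6.5), (16,G2,8.5), (16,G3,8.5), (18,G3,10), (19,G2,11.5), (19,G4,11.5), (20,G4,13), (23,G1,15), (23,G2,15), (23,G3,15)
Step 2: Sum ranks within each group.
R_1 = 28.5 (n_1 = 5)
R_2 = 41.5 (n_2 = 4)
R_3 = 37.5 (n_3 = 4)
R_4 = 28.5 (n_4 = 3)
Step 3: H = 12/(N(N+1)) * sum(R_i^2/n_i) - 3(N+1)
     = 12/(16*17) * (28.5^2/5 + 41.5^2/4 + 37.5^2/4 + 28.5^2/3) - 3*17
     = 0.044118 * 1215.33 - 51
     = 2.617279.
Step 4: Ties present; correction factor C = 1 - 66/(16^3 - 16) = 0.983824. Corrected H = 2.617279 / 0.983824 = 2.660314.
Step 5: Under H0, H ~ chi^2(3); p-value = 0.447014.
Step 6: alpha = 0.1. fail to reject H0.

H = 2.6603, df = 3, p = 0.447014, fail to reject H0.
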